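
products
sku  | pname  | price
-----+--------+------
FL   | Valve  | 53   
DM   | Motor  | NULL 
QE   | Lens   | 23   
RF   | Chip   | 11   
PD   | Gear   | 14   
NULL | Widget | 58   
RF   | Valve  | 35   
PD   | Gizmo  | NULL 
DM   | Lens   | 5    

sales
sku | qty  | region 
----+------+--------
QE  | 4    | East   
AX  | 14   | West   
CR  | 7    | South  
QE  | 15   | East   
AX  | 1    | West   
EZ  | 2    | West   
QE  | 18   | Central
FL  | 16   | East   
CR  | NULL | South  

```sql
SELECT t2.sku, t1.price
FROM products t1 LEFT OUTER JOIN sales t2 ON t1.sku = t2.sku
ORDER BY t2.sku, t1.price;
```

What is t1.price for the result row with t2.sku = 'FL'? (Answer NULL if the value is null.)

LEFT JOIN keeps every row from `products`; unmatched rows get NULL for `sales`'s columns.
Matching on t1.sku = t2.sku. A NULL in a compared column never satisfies the condition.
- sku=FL: 1 matching t2 row(s), so 1 row(s) emitted.
- sku=DM: no t2 row matches, row kept with t2 columns NULL.
- sku=QE: 3 matching t2 row(s), so 3 row(s) emitted.
- sku=RF: no t2 row matches, row kept with t2 columns NULL.
- sku=PD: no t2 row matches, row kept with t2 columns NULL.
- sku=NULL: no t2 row matches, row kept with t2 columns NULL.
- sku=RF: no t2 row matches, row kept with t2 columns NULL.
- sku=PD: no t2 row matches, row kept with t2 columns NULL.
- sku=DM: no t2 row matches, row kept with t2 columns NULL.

53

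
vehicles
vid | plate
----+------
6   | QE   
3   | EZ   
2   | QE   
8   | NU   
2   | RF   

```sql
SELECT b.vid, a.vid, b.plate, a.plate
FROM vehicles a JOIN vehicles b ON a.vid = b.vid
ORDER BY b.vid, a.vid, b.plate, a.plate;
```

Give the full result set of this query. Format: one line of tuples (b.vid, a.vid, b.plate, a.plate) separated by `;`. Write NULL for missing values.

(2, 2, QE, QE); (2, 2, QE, RF); (2, 2, RF, QE); (2, 2, RF, RF); (3, 3, EZ, EZ); (6, 6, QE, QE); (8, 8, NU, NU)

INNER JOIN keeps only pairs where the ON condition holds.
Matching on a.vid = b.vid.
- a (vid=6) pairs with 1 row(s) of b.
- a (vid=3) pairs with 1 row(s) of b.
- a (vid=2) pairs with 2 row(s) of b.
- a (vid=8) pairs with 1 row(s) of b.
- a (vid=2) pairs with 2 row(s) of b.
After projecting and ordering:
b.vid | a.vid | b.plate | a.plate
2 | 2 | QE | QE
2 | 2 | QE | RF
2 | 2 | RF | QE
2 | 2 | RF | RF
3 | 3 | EZ | EZ
6 | 6 | QE | QE
8 | 8 | NU | NU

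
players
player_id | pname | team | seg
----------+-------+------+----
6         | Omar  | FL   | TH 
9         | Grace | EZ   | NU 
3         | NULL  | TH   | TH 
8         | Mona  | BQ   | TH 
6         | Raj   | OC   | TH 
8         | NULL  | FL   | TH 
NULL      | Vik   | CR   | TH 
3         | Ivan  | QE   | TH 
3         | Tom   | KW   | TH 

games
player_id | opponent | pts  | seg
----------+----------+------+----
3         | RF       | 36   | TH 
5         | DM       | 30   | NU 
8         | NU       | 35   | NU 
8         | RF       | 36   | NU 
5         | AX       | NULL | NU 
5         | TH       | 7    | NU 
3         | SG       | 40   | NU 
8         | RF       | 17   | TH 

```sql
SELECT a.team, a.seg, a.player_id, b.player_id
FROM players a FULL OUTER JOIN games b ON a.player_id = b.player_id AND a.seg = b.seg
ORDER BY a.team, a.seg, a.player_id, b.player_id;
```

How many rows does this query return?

15

FULL OUTER JOIN keeps every row from both sides; unmatched rows get NULL for the other side's columns.
Matching on a.player_id = b.player_id AND a.seg = b.seg. A NULL in a compared column never satisfies the condition.
Matched pairs: 5; unmatched a rows kept: 4; unmatched b rows kept: 6.
Total: 5 matched + 10 padded = 15 rows.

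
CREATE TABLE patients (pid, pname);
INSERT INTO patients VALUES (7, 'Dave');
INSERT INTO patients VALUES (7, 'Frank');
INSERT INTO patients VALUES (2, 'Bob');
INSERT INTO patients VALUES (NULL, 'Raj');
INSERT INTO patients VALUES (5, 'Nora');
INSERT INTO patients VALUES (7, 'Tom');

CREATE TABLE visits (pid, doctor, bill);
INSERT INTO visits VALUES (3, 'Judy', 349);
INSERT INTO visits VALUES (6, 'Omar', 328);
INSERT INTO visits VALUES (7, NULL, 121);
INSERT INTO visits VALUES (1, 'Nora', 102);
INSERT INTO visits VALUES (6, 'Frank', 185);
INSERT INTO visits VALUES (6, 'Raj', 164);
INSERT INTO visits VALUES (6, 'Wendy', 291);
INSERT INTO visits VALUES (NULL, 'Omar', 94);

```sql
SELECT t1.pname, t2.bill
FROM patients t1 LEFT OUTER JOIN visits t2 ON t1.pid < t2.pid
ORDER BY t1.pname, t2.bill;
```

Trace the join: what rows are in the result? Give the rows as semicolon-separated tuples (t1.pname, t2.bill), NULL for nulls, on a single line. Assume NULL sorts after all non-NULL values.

LEFT JOIN keeps every row from `patients`; unmatched rows get NULL for `visits`'s columns.
Matching on t1.pid < t2.pid. A NULL in a compared column never satisfies the condition.
- t1[0] pid=7 → no match; kept with NULLs on the t2 side.
- t1[1] pid=7 → no match; kept with NULLs on the t2 side.
- t1[2] pid=2 → 6 match(es) in t2 → 6 row(s).
- t1[3] pid=NULL → no match; kept with NULLs on the t2 side.
- t1[4] pid=5 → 5 match(es) in t2 → 5 row(s).
- t1[5] pid=7 → no match; kept with NULLs on the t2 side.

(Bob, 121); (Bob, 164); (Bob, 185); (Bob, 291); (Bob, 328); (Bob, 349); (Dave, NULL); (Frank, NULL); (Nora, 121); (Nora, 164); (Nora, 185); (Nora, 291); (Nora, 328); (Raj, NULL); (Tom, NULL)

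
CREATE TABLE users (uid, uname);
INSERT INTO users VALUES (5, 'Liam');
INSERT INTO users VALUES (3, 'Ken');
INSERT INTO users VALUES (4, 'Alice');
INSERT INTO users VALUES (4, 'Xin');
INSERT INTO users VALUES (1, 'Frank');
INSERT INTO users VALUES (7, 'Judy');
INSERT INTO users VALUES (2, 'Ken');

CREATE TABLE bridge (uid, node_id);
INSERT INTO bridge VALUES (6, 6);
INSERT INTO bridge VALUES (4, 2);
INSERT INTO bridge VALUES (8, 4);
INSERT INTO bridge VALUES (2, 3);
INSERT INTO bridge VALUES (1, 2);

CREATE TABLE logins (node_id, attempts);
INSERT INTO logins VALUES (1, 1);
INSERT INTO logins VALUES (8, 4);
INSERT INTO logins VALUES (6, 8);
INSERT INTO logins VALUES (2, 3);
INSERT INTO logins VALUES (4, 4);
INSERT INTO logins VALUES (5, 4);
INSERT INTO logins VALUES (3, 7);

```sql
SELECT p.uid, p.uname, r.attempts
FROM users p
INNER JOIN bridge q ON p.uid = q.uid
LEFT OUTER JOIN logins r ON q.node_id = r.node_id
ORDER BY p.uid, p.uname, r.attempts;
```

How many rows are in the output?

4

Step 1 — p INNER JOIN q on uid → 4 row(s).
Then LEFT JOIN `logins r` on node_id: each of those 4 rows is kept; rows whose q.node_id has no match in r get NULL for r's columns.
Result: 4 row(s).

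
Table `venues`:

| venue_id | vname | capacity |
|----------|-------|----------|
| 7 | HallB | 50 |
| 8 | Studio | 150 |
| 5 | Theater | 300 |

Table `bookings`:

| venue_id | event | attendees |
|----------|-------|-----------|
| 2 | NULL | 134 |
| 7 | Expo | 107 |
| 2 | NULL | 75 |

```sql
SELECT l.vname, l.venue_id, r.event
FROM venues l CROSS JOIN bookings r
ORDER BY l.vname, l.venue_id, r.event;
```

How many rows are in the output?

9

CROSS JOIN pairs every row of `venues` with every row of `bookings`: 3 × 3 = 9 rows.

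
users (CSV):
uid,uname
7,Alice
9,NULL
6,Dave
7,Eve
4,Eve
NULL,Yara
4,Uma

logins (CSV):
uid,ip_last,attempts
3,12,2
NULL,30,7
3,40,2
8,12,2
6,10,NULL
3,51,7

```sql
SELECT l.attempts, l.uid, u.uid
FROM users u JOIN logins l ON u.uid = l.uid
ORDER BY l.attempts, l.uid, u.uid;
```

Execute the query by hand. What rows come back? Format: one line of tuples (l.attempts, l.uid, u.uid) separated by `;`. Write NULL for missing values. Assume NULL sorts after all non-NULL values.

INNER JOIN keeps only pairs where the ON condition holds.
Matching on u.uid = l.uid. A NULL in a compared column never satisfies the condition.
Matched pairs: 1.

(NULL, 6, 6)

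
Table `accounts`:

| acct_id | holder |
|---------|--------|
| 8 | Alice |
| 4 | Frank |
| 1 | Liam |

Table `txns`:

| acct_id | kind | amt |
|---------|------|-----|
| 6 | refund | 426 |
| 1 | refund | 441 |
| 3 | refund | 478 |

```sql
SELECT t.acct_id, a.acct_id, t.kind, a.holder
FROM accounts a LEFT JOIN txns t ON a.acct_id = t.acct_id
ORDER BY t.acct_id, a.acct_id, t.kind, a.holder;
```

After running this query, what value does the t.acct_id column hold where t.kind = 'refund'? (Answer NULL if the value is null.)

LEFT JOIN keeps every row from `accounts`; unmatched rows get NULL for `txns`'s columns.
Matching on a.acct_id = t.acct_id.
- a (acct_id=8) has no partner → padded with NULL.
- a (acct_id=4) has no partner → padded with NULL.
- a (acct_id=1) pairs with 1 row(s) of t.

1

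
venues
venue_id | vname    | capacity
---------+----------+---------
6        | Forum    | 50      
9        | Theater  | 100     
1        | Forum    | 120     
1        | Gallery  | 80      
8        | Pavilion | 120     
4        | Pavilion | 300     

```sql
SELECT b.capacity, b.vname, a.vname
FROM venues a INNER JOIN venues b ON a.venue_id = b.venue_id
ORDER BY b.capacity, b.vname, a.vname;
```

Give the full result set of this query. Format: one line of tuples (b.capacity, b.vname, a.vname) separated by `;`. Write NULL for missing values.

INNER JOIN keeps only pairs where the ON condition holds.
Matching on a.venue_id = b.venue_id.
Matched pairs: 8.

(50, Forum, Forum); (80, Gallery, Forum); (80, Gallery, Gallery); (100, Theater, Theater); (120, Forum, Forum); (120, Forum, Gallery); (120, Pavilion, Pavilion); (300, Pavilion, Pavilion)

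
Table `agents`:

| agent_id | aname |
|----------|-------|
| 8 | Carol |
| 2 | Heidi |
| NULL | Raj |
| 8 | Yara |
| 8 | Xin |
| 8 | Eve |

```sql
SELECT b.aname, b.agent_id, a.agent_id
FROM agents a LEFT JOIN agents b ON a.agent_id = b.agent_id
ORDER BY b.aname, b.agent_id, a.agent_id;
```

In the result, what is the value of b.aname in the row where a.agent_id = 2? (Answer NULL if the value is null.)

LEFT JOIN keeps every row from `agents a`; unmatched rows get NULL for `agents b`'s columns.
Matching on a.agent_id = b.agent_id. A NULL in a compared column never satisfies the condition.
- a[0] agent_id=8 → 4 match(es) in b → 4 row(s).
- a[1] agent_id=2 → 1 match(es) in b → 1 row(s).
- a[2] agent_id=NULL → no match; kept with NULLs on the b side.
- a[3] agent_id=8 → 4 match(es) in b → 4 row(s).
- a[4] agent_id=8 → 4 match(es) in b → 4 row(s).
- a[5] agent_id=8 → 4 match(es) in b → 4 row(s).

Heidi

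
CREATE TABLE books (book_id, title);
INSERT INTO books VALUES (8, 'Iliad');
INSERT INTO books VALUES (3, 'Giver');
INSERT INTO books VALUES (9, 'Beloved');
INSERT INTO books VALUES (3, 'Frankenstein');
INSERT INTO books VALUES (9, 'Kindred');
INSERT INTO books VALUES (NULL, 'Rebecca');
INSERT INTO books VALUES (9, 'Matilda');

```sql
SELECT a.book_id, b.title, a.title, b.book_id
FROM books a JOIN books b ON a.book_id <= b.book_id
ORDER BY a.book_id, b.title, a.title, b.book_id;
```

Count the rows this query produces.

INNER JOIN keeps only pairs where the ON condition holds.
Matching on a.book_id <= b.book_id. A NULL in a compared column never satisfies the condition.
Matched pairs: 25.
Total: 25 rows.

25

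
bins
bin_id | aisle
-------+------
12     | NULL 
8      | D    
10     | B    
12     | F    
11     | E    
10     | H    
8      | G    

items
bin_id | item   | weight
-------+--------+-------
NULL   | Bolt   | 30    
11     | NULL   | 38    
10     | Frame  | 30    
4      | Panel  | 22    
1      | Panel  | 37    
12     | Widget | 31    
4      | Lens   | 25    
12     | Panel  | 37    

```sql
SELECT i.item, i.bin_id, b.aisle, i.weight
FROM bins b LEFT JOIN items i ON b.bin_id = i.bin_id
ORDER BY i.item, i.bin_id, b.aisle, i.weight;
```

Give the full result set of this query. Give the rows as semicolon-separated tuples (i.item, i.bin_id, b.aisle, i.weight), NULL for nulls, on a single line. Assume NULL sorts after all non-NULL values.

LEFT JOIN keeps every row from `bins`; unmatched rows get NULL for `items`'s columns.
Matching on b.bin_id = i.bin_id. A NULL in a compared column never satisfies the condition.
- b row (bin_id=12): matches 2 i row(s) → 2 output row(s).
- b row (bin_id=8): no match → kept, i columns NULL.
- b row (bin_id=10): matches 1 i row(s) → 1 output row(s).
- b row (bin_id=12): matches 2 i row(s) → 2 output row(s).
- b row (bin_id=11): matches 1 i row(s) → 1 output row(s).
- b row (bin_id=10): matches 1 i row(s) → 1 output row(s).
- b row (bin_id=8): no match → kept, i columns NULL.
After projecting and ordering:
i.item | i.bin_id | b.aisle | i.weight
Frame | 10 | B | 30
Frame | 10 | H | 30
Panel | 12 | F | 37
Panel | 12 | NULL | 37
Widget | 12 | F | 31
Widget | 12 | NULL | 31
NULL | 11 | E | 38
NULL | NULL | D | NULL
NULL | NULL | G | NULL

(Frame, 10, B, 30); (Frame, 10, H, 30); (Panel, 12, F, 37); (Panel, 12, NULL, 37); (Widget, 12, F, 31); (Widget, 12, NULL, 31); (NULL, 11, E, 38); (NULL, NULL, D, NULL); (NULL, NULL, G, NULL)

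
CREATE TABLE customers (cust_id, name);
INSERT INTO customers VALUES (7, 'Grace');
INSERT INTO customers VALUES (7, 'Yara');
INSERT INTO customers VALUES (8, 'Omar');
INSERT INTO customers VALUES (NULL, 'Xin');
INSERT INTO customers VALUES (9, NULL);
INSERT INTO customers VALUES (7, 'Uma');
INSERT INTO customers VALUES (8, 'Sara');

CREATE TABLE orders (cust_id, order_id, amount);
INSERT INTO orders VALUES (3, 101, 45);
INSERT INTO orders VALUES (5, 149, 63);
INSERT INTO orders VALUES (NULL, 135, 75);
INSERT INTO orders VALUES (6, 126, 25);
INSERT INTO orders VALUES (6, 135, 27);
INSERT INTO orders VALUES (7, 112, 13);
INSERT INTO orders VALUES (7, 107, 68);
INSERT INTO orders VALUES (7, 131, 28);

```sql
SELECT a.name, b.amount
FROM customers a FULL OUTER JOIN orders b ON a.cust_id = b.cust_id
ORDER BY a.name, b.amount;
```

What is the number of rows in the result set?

FULL OUTER JOIN keeps every row from both sides; unmatched rows get NULL for the other side's columns.
Matching on a.cust_id = b.cust_id. A NULL in a compared column never satisfies the condition.
- cust_id=7: 3 matching b row(s), so 3 row(s) emitted.
- cust_id=7: 3 matching b row(s), so 3 row(s) emitted.
- cust_id=8: no b row matches, row kept with b columns NULL.
- cust_id=NULL: no b row matches, row kept with b columns NULL.
- cust_id=9: no b row matches, row kept with b columns NULL.
- cust_id=7: 3 matching b row(s), so 3 row(s) emitted.
- cust_id=8: no b row matches, row kept with b columns NULL.
- plus 5 unmatched b row(s), each kept with NULL a columns.
Total: 9 matched + 9 padded = 18 rows.

18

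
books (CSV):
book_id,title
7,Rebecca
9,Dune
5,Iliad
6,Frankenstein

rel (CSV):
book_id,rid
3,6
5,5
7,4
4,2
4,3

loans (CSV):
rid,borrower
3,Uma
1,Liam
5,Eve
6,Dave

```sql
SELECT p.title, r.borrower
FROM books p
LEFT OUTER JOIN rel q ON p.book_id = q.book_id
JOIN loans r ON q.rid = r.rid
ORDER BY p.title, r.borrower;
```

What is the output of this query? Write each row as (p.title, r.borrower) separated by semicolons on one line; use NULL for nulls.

(Iliad, Eve)

Joins associate left-to-right: books LEFT JOIN rel on book_id gives 4 intermediate row(s).
Then INNER JOIN `loans r` on rid: keep only rows whose q.rid appears in r.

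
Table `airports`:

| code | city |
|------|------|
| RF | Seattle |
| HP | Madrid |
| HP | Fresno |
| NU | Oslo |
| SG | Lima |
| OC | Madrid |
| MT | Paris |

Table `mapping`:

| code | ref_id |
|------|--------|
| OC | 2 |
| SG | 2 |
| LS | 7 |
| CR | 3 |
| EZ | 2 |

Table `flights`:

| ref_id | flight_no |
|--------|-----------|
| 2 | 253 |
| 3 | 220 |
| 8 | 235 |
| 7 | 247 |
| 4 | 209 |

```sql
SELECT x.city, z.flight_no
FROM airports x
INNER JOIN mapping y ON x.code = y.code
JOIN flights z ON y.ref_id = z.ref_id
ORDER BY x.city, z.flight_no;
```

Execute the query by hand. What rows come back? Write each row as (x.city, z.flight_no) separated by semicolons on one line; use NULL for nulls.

Evaluate left to right. First `airports x INNER JOIN mapping y` on code: 2 row(s).
Then INNER JOIN `flights z` on ref_id: keep only rows whose y.ref_id appears in z.

(Lima, 253); (Madrid, 253)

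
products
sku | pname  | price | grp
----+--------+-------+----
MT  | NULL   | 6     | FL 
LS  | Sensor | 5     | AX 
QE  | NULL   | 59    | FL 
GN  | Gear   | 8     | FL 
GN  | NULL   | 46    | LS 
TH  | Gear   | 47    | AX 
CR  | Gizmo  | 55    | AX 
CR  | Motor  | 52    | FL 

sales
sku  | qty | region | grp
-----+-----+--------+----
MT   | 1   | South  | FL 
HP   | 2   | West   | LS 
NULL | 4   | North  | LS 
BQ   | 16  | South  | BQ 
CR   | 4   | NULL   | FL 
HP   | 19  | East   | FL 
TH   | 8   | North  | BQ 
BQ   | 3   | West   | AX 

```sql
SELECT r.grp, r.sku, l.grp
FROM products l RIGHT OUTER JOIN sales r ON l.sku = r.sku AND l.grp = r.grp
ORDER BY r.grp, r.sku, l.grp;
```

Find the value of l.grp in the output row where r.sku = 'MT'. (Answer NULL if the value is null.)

FL

RIGHT JOIN keeps every row from `sales`; unmatched rows get NULL for `products`'s columns.
Matching on l.sku = r.sku AND l.grp = r.grp. A NULL in a compared column never satisfies the condition.
- l row (sku=MT, grp=FL): matches 1 r row(s) → 1 output row(s).
- l row (sku=LS, grp=AX): no match.
- l row (sku=QE, grp=FL): no match.
- l row (sku=GN, grp=FL): no match.
- l row (sku=GN, grp=LS): no match.
- l row (sku=TH, grp=AX): no match.
- l row (sku=CR, grp=AX): no match.
- l row (sku=CR, grp=FL): matches 1 r row(s) → 1 output row(s).
- 6 r row(s) had no l match → kept, l columns NULL.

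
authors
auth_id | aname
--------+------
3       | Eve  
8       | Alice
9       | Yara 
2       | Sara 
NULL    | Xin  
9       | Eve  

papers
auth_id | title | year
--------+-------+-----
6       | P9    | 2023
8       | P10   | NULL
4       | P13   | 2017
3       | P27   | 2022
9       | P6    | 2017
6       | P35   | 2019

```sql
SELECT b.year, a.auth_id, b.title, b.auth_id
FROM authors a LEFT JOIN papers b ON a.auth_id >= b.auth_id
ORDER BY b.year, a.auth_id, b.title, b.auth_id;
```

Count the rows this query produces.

20

LEFT JOIN keeps every row from `authors`; unmatched rows get NULL for `papers`'s columns.
Matching on a.auth_id >= b.auth_id. A NULL in a compared column never satisfies the condition.
- a[0] auth_id=3 → 1 match(es) in b → 1 row(s).
- a[1] auth_id=8 → 5 match(es) in b → 5 row(s).
- a[2] auth_id=9 → 6 match(es) in b → 6 row(s).
- a[3] auth_id=2 → no match; kept with NULLs on the b side.
- a[4] auth_id=NULL → no match; kept with NULLs on the b side.
- a[5] auth_id=9 → 6 match(es) in b → 6 row(s).
Total: 18 matched + 2 padded = 20 rows.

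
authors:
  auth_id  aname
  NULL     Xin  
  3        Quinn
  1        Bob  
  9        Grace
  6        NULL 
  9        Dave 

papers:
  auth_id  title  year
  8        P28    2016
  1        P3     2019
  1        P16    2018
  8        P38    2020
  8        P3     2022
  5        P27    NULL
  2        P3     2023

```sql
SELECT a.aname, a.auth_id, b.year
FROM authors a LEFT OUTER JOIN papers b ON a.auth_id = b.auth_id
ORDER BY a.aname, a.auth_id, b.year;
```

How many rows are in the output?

7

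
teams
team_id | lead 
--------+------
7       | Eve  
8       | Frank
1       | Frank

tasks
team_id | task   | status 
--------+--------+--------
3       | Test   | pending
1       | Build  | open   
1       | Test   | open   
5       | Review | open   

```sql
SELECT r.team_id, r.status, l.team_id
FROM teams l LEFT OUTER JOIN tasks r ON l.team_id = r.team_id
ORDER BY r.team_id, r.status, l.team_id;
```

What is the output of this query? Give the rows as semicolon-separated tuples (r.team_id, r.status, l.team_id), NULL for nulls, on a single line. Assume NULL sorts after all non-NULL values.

LEFT JOIN keeps every row from `teams`; unmatched rows get NULL for `tasks`'s columns.
Matching on l.team_id = r.team_id.
- team_id=7: no r row matches, row kept with r columns NULL.
- team_id=8: no r row matches, row kept with r columns NULL.
- team_id=1: 2 matching r row(s), so 2 row(s) emitted.
After projecting and ordering:
r.team_id | r.status | l.team_id
1 | open | 1
1 | open | 1
NULL | NULL | 7
NULL | NULL | 8

(1, open, 1); (1, open, 1); (NULL, NULL, 7); (NULL, NULL, 8)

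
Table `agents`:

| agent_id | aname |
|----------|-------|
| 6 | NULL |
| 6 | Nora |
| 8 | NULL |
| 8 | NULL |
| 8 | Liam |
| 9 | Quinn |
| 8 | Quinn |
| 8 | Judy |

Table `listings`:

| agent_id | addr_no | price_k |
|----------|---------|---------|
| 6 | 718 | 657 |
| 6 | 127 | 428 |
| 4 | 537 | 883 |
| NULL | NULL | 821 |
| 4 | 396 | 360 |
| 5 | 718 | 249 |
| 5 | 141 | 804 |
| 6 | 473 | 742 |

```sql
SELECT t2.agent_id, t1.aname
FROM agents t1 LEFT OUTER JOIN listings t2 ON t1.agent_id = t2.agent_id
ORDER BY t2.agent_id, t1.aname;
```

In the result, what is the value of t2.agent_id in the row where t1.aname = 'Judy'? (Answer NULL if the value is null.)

NULL

LEFT JOIN keeps every row from `agents`; unmatched rows get NULL for `listings`'s columns.
Matching on t1.agent_id = t2.agent_id. A NULL in a compared column never satisfies the condition.
Matched pairs: 6; unmatched t1 rows kept: 6.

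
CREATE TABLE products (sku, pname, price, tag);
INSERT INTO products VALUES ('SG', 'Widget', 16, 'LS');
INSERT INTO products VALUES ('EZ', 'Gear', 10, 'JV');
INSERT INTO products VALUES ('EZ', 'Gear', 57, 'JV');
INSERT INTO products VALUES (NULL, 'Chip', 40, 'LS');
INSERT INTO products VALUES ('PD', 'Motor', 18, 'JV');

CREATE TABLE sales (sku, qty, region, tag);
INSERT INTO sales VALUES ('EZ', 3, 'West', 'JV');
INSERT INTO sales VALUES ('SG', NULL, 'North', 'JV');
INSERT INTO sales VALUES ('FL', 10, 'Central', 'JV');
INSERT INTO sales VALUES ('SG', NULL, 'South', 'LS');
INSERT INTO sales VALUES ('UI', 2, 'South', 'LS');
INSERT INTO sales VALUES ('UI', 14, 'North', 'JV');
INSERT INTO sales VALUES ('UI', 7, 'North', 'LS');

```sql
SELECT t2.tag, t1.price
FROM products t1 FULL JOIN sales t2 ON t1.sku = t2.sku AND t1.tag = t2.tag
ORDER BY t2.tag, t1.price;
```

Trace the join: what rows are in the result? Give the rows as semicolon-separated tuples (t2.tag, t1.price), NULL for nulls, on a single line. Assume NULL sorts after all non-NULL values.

FULL OUTER JOIN keeps every row from both sides; unmatched rows get NULL for the other side's columns.
Matching on t1.sku = t2.sku AND t1.tag = t2.tag. A NULL in a compared column never satisfies the condition.
- sku=SG, tag=LS: 1 matching t2 row(s), so 1 row(s) emitted.
- sku=EZ, tag=JV: 1 matching t2 row(s), so 1 row(s) emitted.
- sku=EZ, tag=JV: 1 matching t2 row(s), so 1 row(s) emitted.
- sku=NULL, tag=LS: no t2 row matches, row kept with t2 columns NULL.
- sku=PD, tag=JV: no t2 row matches, row kept with t2 columns NULL.
- 5 row(s) from t2 found no t1 partner → padded with NULL.
After projecting and ordering:
t2.tag | t1.price
JV | 10
JV | 57
JV | NULL
JV | NULL
JV | NULL
LS | 16
LS | NULL
LS | NULL
NULL | 18
NULL | 40

(JV, 10); (JV, 57); (JV, NULL); (JV, NULL); (JV, NULL); (LS, 16); (LS, NULL); (LS, NULL); (NULL, 18); (NULL, 40)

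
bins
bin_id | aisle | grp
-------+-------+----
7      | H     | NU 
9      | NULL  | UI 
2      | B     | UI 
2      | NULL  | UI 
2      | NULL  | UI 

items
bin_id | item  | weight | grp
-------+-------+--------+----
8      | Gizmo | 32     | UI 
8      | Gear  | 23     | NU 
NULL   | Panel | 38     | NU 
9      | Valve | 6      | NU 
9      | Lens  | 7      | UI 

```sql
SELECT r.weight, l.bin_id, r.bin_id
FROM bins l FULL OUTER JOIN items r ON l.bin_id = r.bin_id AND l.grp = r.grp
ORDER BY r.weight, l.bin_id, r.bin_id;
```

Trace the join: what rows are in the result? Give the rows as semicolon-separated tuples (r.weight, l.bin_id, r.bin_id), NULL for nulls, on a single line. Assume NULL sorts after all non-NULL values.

FULL OUTER JOIN keeps every row from both sides; unmatched rows get NULL for the other side's columns.
Matching on l.bin_id = r.bin_id AND l.grp = r.grp. A NULL in a compared column never satisfies the condition.
- l row (bin_id=7, grp=NU): no match → kept, r columns NULL.
- l row (bin_id=9, grp=UI): matches 1 r row(s) → 1 output row(s).
- l row (bin_id=2, grp=UI): no match → kept, r columns NULL.
- l row (bin_id=2, grp=UI): no match → kept, r columns NULL.
- l row (bin_id=2, grp=UI): no match → kept, r columns NULL.
- 4 r row(s) had no l match → kept, l columns NULL.
After projecting and ordering:
r.weight | l.bin_id | r.bin_id
6 | NULL | 9
7 | 9 | 9
23 | NULL | 8
32 | NULL | 8
38 | NULL | NULL
NULL | 2 | NULL
NULL | 2 | NULL
NULL | 2 | NULL
NULL | 7 | NULL

(6, NULL, 9); (7, 9, 9); (23, NULL, 8); (32, NULL, 8); (38, NULL, NULL); (NULL, 2, NULL); (NULL, 2, NULL); (NULL, 2, NULL); (NULL, 7, NULL)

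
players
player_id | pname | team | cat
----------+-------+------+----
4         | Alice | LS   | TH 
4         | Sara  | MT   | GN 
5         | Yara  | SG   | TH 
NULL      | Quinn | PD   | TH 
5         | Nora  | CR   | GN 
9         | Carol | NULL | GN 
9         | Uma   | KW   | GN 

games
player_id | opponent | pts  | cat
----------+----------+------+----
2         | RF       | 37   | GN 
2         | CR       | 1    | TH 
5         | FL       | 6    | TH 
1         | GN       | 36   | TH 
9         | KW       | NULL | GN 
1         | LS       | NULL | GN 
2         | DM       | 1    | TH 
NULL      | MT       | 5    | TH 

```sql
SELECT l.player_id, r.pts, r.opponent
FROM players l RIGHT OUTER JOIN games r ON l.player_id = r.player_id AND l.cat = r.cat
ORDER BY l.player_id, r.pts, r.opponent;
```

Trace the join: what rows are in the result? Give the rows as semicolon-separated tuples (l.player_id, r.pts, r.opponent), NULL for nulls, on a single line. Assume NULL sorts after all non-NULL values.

(5, 6, FL); (9, NULL, KW); (9, NULL, KW); (NULL, 1, CR); (NULL, 1, DM); (NULL, 5, MT); (NULL, 36, GN); (NULL, 37, RF); (NULL, NULL, LS)

RIGHT JOIN keeps every row from `games`; unmatched rows get NULL for `players`'s columns.
Matching on l.player_id = r.player_id AND l.cat = r.cat. A NULL in a compared column never satisfies the condition.
Matched pairs: 3; unmatched r rows kept: 6.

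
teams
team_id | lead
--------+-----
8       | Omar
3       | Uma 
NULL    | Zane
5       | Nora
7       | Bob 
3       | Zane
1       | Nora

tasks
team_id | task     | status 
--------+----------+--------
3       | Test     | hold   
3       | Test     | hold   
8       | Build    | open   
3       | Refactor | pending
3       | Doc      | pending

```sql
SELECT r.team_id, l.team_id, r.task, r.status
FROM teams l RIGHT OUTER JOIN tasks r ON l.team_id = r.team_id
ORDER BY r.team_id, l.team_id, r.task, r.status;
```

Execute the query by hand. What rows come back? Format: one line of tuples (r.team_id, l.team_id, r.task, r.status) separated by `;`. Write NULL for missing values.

(3, 3, Doc, pending); (3, 3, Doc, pending); (3, 3, Refactor, pending); (3, 3, Refactor, pending); (3, 3, Test, hold); (3, 3, Test, hold); (3, 3, Test, hold); (3, 3, Test, hold); (8, 8, Build, open)

RIGHT JOIN keeps every row from `tasks`; unmatched rows get NULL for `teams`'s columns.
Matching on l.team_id = r.team_id. A NULL in a compared column never satisfies the condition.
- team_id=8: 1 matching r row(s), so 1 row(s) emitted.
- team_id=3: 4 matching r row(s), so 4 row(s) emitted.
- team_id=NULL: no matching r row.
- team_id=5: no matching r row.
- team_id=7: no matching r row.
- team_id=3: 4 matching r row(s), so 4 row(s) emitted.
- team_id=1: no matching r row.
- every r row matched at least one l row.
After projecting and ordering:
r.team_id | l.team_id | r.task | r.status
3 | 3 | Doc | pending
3 | 3 | Doc | pending
3 | 3 | Refactor | pending
3 | 3 | Refactor | pending
3 | 3 | Test | hold
3 | 3 | Test | hold
3 | 3 | Test | hold
3 | 3 | Test | hold
8 | 8 | Build | open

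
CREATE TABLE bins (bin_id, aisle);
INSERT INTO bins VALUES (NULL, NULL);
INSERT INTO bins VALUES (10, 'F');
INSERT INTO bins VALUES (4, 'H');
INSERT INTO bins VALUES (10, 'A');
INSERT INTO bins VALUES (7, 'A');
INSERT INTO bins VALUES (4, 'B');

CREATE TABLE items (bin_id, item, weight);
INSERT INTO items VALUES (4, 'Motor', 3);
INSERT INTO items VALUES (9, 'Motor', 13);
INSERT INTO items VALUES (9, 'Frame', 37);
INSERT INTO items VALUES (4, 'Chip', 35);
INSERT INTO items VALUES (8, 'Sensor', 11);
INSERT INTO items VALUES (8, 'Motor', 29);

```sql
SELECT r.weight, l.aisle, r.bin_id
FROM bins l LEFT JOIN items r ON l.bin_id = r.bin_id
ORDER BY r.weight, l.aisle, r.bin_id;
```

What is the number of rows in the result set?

8

LEFT JOIN keeps every row from `bins`; unmatched rows get NULL for `items`'s columns.
Matching on l.bin_id = r.bin_id. A NULL in a compared column never satisfies the condition.
- l row (bin_id=NULL): no match → kept, r columns NULL.
- l row (bin_id=10): no match → kept, r columns NULL.
- l row (bin_id=4): matches 2 r row(s) → 2 output row(s).
- l row (bin_id=10): no match → kept, r columns NULL.
- l row (bin_id=7): no match → kept, r columns NULL.
- l row (bin_id=4): matches 2 r row(s) → 2 output row(s).
Total: 4 matched + 4 padded = 8 rows.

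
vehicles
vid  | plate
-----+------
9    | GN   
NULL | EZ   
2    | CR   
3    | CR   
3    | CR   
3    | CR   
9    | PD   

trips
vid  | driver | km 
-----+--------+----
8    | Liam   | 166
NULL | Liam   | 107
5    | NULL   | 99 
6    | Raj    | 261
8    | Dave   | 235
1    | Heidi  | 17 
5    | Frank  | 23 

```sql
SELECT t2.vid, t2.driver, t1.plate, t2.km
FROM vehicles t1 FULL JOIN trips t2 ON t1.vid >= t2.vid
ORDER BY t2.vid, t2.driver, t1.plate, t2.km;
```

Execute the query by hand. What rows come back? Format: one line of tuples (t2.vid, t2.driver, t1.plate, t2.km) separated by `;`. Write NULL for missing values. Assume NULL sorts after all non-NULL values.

FULL OUTER JOIN keeps every row from both sides; unmatched rows get NULL for the other side's columns.
Matching on t1.vid >= t2.vid. A NULL in a compared column never satisfies the condition.
Matched pairs: 16; unmatched t1 rows kept: 1; unmatched t2 rows kept: 1.

(1, Heidi, CR, 17); (1, Heidi, CR, 17); (1, Heidi, CR, 17); (1, Heidi, CR, 17); (1, Heidi, GN, 17); (1, Heidi, PD, 17); (5, Frank, GN, 23); (5, Frank, PD, 23); (5, NULL, GN, 99); (5, NULL, PD, 99); (6, Raj, GN, 261); (6, Raj, PD, 261); (8, Dave, GN, 235); (8, Dave, PD, 235); (8, Liam, GN, 166); (8, Liam, PD, 166); (NULL, Liam, NULL, 107); (NULL, NULL, EZ, NULL)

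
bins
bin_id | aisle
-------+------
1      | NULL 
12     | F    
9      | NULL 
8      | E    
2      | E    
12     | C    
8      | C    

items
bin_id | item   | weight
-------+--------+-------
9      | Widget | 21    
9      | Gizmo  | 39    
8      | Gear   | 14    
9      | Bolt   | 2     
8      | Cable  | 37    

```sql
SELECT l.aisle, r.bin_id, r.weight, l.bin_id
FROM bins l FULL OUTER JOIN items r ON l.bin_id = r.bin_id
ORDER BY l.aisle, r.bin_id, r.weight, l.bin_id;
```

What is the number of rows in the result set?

FULL OUTER JOIN keeps every row from both sides; unmatched rows get NULL for the other side's columns.
Matching on l.bin_id = r.bin_id.
- l row (bin_id=1): no match → kept, r columns NULL.
- l row (bin_id=12): no match → kept, r columns NULL.
- l row (bin_id=9): matches 3 r row(s) → 3 output row(s).
- l row (bin_id=8): matches 2 r row(s) → 2 output row(s).
- l row (bin_id=2): no match → kept, r columns NULL.
- l row (bin_id=12): no match → kept, r columns NULL.
- l row (bin_id=8): matches 2 r row(s) → 2 output row(s).
Total: 7 matched + 4 padded = 11 rows.

11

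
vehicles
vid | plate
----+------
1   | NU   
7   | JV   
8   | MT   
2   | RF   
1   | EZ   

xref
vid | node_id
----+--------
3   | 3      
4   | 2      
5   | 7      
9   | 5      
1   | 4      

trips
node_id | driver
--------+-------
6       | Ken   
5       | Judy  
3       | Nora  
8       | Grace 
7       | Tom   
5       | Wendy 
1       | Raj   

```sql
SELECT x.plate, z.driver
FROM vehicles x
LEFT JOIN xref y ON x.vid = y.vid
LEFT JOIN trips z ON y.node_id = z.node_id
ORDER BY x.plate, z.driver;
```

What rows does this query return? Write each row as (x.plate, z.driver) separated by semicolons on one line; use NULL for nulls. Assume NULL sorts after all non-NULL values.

(EZ, NULL); (JV, NULL); (MT, NULL); (NU, NULL); (RF, NULL)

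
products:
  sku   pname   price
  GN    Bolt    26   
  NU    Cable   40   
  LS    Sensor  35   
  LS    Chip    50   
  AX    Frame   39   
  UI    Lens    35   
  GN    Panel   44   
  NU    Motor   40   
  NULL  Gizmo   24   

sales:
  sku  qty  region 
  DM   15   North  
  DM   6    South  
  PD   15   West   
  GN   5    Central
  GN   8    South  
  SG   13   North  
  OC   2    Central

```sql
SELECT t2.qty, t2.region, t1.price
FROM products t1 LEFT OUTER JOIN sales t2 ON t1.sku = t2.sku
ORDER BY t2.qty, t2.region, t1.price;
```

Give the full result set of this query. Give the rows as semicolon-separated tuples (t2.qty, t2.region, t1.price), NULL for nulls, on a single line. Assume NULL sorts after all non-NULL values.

LEFT JOIN keeps every row from `products`; unmatched rows get NULL for `sales`'s columns.
Matching on t1.sku = t2.sku. A NULL in a compared column never satisfies the condition.
- t1 (sku=GN) pairs with 2 row(s) of t2.
- t1 (sku=NU) has no partner → padded with NULL.
- t1 (sku=LS) has no partner → padded with NULL.
- t1 (sku=LS) has no partner → padded with NULL.
- t1 (sku=AX) has no partner → padded with NULL.
- t1 (sku=UI) has no partner → padded with NULL.
- t1 (sku=GN) pairs with 2 row(s) of t2.
- t1 (sku=NU) has no partner → padded with NULL.
- t1 (sku=NULL) has no partner → padded with NULL.

(5, Central, 26); (5, Central, 44); (8, South, 26); (8, South, 44); (NULL, NULL, 24); (NULL, NULL, 35); (NULL, NULL, 35); (NULL, NULL, 39); (NULL, NULL, 40); (NULL, NULL, 40); (NULL, NULL, 50)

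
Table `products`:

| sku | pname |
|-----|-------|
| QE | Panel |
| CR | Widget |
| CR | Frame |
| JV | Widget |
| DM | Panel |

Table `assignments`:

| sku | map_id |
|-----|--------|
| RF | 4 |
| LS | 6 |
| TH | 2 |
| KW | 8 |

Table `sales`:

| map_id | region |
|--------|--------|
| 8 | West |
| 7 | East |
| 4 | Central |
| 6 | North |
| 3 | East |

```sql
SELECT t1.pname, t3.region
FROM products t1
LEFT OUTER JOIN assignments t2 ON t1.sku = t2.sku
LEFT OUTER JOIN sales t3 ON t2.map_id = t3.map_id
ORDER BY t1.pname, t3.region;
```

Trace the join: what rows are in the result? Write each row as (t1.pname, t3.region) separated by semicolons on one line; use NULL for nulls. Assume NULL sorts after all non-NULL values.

(Frame, NULL); (Panel, NULL); (Panel, NULL); (Widget, NULL); (Widget, NULL)

Step 1 — t1 LEFT JOIN t2 on sku → 5 row(s).
Then LEFT JOIN `sales t3` on map_id: each of those 5 rows is kept; rows whose t2.map_id has no match in t3 get NULL for t3's columns.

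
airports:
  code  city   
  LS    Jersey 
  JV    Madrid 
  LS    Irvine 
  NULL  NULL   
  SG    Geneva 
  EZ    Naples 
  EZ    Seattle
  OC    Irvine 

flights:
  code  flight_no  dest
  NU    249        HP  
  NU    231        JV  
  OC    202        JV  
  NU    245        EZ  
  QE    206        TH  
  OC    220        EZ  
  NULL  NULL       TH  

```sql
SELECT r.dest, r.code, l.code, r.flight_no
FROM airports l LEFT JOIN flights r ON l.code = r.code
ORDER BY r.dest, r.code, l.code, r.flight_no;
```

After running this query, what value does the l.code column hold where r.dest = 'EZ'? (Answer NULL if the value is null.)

LEFT JOIN keeps every row from `airports`; unmatched rows get NULL for `flights`'s columns.
Matching on l.code = r.code. A NULL in a compared column never satisfies the condition.
- l (code=LS) has no partner → padded with NULL.
- l (code=JV) has no partner → padded with NULL.
- l (code=LS) has no partner → padded with NULL.
- l (code=NULL) has no partner → padded with NULL.
- l (code=SG) has no partner → padded with NULL.
- l (code=EZ) has no partner → padded with NULL.
- l (code=EZ) has no partner → padded with NULL.
- l (code=OC) pairs with 2 row(s) of r.

OC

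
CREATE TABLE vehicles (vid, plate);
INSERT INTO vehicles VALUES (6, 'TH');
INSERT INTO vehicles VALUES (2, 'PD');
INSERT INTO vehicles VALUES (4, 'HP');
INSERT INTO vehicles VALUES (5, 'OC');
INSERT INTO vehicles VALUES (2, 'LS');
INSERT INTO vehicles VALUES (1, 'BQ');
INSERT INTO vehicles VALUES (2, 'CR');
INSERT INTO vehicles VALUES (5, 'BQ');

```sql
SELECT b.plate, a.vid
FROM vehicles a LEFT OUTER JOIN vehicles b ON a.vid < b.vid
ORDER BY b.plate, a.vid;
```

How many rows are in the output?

LEFT JOIN keeps every row from `vehicles a`; unmatched rows get NULL for `vehicles b`'s columns.
Matching on a.vid < b.vid.
- a (vid=6) has no partner → padded with NULL.
- a (vid=2) pairs with 4 row(s) of b.
- a (vid=4) pairs with 3 row(s) of b.
- a (vid=5) pairs with 1 row(s) of b.
- a (vid=2) pairs with 4 row(s) of b.
- a (vid=1) pairs with 7 row(s) of b.
- a (vid=2) pairs with 4 row(s) of b.
- a (vid=5) pairs with 1 row(s) of b.
Total: 24 matched + 1 padded = 25 rows.

25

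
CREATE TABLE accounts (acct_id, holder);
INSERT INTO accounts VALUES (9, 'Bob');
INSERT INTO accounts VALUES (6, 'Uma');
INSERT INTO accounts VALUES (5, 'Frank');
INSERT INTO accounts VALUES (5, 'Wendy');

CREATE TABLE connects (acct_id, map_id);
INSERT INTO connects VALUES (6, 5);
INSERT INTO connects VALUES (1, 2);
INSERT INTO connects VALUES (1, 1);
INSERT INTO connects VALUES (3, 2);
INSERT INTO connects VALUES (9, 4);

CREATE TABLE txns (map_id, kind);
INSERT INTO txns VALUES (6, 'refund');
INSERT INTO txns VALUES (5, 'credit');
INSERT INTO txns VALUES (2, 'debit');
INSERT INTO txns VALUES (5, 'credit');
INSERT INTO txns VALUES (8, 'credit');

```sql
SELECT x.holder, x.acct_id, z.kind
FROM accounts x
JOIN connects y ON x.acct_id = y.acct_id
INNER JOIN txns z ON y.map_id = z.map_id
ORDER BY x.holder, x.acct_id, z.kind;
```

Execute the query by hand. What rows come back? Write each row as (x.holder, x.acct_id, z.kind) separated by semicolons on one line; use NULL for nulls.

(Uma, 6, credit); (Uma, 6, credit)

Step 1 — x INNER JOIN y on acct_id → 2 row(s).
Then INNER JOIN `txns z` on map_id: keep only rows whose y.map_id appears in z.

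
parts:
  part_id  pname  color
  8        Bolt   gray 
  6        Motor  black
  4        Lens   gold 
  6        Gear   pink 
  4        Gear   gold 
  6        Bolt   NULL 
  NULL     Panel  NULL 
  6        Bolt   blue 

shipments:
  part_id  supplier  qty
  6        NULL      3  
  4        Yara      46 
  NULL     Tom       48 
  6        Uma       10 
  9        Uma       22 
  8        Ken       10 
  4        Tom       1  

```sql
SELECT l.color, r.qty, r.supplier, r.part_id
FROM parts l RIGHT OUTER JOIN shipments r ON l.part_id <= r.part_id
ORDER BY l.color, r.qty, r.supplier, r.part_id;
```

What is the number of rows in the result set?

31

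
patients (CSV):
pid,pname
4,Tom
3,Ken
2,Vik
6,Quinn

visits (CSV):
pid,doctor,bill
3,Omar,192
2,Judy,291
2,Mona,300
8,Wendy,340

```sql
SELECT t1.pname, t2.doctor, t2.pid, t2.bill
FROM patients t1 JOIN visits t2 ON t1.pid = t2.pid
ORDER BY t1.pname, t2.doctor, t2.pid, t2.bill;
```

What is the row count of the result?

3

INNER JOIN keeps only pairs where the ON condition holds.
Matching on t1.pid = t2.pid.
Matched pairs: 3.
Total: 3 rows.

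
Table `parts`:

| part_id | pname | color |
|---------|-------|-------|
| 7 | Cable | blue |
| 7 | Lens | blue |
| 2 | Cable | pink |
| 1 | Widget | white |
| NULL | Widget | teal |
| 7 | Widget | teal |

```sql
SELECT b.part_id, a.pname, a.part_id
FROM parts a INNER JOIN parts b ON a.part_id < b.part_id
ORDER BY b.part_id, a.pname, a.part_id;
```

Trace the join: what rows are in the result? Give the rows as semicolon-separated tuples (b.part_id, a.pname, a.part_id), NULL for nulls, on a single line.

(2, Widget, 1); (7, Cable, 2); (7, Cable, 2); (7, Cable, 2); (7, Widget, 1); (7, Widget, 1); (7, Widget, 1)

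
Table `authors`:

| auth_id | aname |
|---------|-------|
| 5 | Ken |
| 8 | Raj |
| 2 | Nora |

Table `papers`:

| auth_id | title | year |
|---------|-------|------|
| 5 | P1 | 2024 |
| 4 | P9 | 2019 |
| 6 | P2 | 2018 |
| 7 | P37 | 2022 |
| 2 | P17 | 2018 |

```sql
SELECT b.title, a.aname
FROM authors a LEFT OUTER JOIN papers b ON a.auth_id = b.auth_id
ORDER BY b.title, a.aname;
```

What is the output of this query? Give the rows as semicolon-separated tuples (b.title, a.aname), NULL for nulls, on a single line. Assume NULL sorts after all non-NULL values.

(P1, Ken); (P17, Nora); (NULL, Raj)

LEFT JOIN keeps every row from `authors`; unmatched rows get NULL for `papers`'s columns.
Matching on a.auth_id = b.auth_id.
- auth_id=5: 1 matching b row(s), so 1 row(s) emitted.
- auth_id=8: no b row matches, row kept with b columns NULL.
- auth_id=2: 1 matching b row(s), so 1 row(s) emitted.
After projecting and ordering:
b.title | a.aname
P1 | Ken
P17 | Nora
NULL | Raj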